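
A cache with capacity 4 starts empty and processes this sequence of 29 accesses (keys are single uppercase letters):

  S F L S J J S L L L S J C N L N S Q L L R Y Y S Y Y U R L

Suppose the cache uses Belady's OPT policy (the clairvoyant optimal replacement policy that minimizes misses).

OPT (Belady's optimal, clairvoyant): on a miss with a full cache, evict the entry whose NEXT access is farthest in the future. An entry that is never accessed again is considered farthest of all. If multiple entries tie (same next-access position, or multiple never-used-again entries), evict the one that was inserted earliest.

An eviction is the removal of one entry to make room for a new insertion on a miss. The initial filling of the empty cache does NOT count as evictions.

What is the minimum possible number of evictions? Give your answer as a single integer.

Answer: 6

Derivation:
OPT (Belady) simulation (capacity=4):
  1. access S: MISS. Cache: [S]
  2. access F: MISS. Cache: [S F]
  3. access L: MISS. Cache: [S F L]
  4. access S: HIT. Next use of S: step 7. Cache: [S F L]
  5. access J: MISS. Cache: [S F L J]
  6. access J: HIT. Next use of J: step 12. Cache: [S F L J]
  7. access S: HIT. Next use of S: step 11. Cache: [S F L J]
  8. access L: HIT. Next use of L: step 9. Cache: [S F L J]
  9. access L: HIT. Next use of L: step 10. Cache: [S F L J]
  10. access L: HIT. Next use of L: step 15. Cache: [S F L J]
  11. access S: HIT. Next use of S: step 17. Cache: [S F L J]
  12. access J: HIT. Next use of J: never. Cache: [S F L J]
  13. access C: MISS, evict F (next use: never). Cache: [S L J C]
  14. access N: MISS, evict J (next use: never). Cache: [S L C N]
  15. access L: HIT. Next use of L: step 19. Cache: [S L C N]
  16. access N: HIT. Next use of N: never. Cache: [S L C N]
  17. access S: HIT. Next use of S: step 24. Cache: [S L C N]
  18. access Q: MISS, evict C (next use: never). Cache: [S L N Q]
  19. access L: HIT. Next use of L: step 20. Cache: [S L N Q]
  20. access L: HIT. Next use of L: step 29. Cache: [S L N Q]
  21. access R: MISS, evict N (next use: never). Cache: [S L Q R]
  22. access Y: MISS, evict Q (next use: never). Cache: [S L R Y]
  23. access Y: HIT. Next use of Y: step 25. Cache: [S L R Y]
  24. access S: HIT. Next use of S: never. Cache: [S L R Y]
  25. access Y: HIT. Next use of Y: step 26. Cache: [S L R Y]
  26. access Y: HIT. Next use of Y: never. Cache: [S L R Y]
  27. access U: MISS, evict S (next use: never). Cache: [L R Y U]
  28. access R: HIT. Next use of R: never. Cache: [L R Y U]
  29. access L: HIT. Next use of L: never. Cache: [L R Y U]
Total: 19 hits, 10 misses, 6 evictions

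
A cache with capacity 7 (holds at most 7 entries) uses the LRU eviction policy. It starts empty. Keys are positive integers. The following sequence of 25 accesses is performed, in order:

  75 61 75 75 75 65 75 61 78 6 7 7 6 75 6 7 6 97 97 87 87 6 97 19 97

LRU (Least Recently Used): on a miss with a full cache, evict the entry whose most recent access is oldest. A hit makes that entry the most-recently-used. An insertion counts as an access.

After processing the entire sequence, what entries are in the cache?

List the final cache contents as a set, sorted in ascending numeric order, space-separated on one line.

LRU simulation (capacity=7):
  1. access 75: MISS. Cache (LRU->MRU): [75]
  2. access 61: MISS. Cache (LRU->MRU): [75 61]
  3. access 75: HIT. Cache (LRU->MRU): [61 75]
  4. access 75: HIT. Cache (LRU->MRU): [61 75]
  5. access 75: HIT. Cache (LRU->MRU): [61 75]
  6. access 65: MISS. Cache (LRU->MRU): [61 75 65]
  7. access 75: HIT. Cache (LRU->MRU): [61 65 75]
  8. access 61: HIT. Cache (LRU->MRU): [65 75 61]
  9. access 78: MISS. Cache (LRU->MRU): [65 75 61 78]
  10. access 6: MISS. Cache (LRU->MRU): [65 75 61 78 6]
  11. access 7: MISS. Cache (LRU->MRU): [65 75 61 78 6 7]
  12. access 7: HIT. Cache (LRU->MRU): [65 75 61 78 6 7]
  13. access 6: HIT. Cache (LRU->MRU): [65 75 61 78 7 6]
  14. access 75: HIT. Cache (LRU->MRU): [65 61 78 7 6 75]
  15. access 6: HIT. Cache (LRU->MRU): [65 61 78 7 75 6]
  16. access 7: HIT. Cache (LRU->MRU): [65 61 78 75 6 7]
  17. access 6: HIT. Cache (LRU->MRU): [65 61 78 75 7 6]
  18. access 97: MISS. Cache (LRU->MRU): [65 61 78 75 7 6 97]
  19. access 97: HIT. Cache (LRU->MRU): [65 61 78 75 7 6 97]
  20. access 87: MISS, evict 65. Cache (LRU->MRU): [61 78 75 7 6 97 87]
  21. access 87: HIT. Cache (LRU->MRU): [61 78 75 7 6 97 87]
  22. access 6: HIT. Cache (LRU->MRU): [61 78 75 7 97 87 6]
  23. access 97: HIT. Cache (LRU->MRU): [61 78 75 7 87 6 97]
  24. access 19: MISS, evict 61. Cache (LRU->MRU): [78 75 7 87 6 97 19]
  25. access 97: HIT. Cache (LRU->MRU): [78 75 7 87 6 19 97]
Total: 16 hits, 9 misses, 2 evictions

Answer: 6 7 19 75 78 87 97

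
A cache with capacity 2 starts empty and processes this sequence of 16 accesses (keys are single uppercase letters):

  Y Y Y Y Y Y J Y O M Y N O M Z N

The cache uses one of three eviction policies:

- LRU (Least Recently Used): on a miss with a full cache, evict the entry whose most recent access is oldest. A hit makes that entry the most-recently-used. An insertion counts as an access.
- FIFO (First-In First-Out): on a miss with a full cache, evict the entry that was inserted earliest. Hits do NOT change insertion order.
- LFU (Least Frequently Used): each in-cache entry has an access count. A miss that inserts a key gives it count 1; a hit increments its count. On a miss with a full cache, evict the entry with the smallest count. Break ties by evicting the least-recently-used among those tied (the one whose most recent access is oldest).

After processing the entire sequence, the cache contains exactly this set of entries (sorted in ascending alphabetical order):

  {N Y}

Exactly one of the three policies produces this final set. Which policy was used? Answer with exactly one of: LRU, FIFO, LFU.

Simulating under each policy and comparing final sets:
  LRU: final set = {N Z} -> differs
  FIFO: final set = {N Z} -> differs
  LFU: final set = {N Y} -> MATCHES target
Only LFU produces the target set.

Answer: LFU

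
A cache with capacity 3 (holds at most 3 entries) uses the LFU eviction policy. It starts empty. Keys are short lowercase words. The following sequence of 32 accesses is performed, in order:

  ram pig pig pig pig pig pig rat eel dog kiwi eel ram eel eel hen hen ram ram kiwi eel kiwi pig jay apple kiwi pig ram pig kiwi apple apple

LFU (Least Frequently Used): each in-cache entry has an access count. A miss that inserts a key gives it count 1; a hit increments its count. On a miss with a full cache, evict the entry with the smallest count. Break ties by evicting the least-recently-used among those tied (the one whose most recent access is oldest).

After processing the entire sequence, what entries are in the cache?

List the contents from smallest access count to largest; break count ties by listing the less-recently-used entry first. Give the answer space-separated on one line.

LFU simulation (capacity=3):
  1. access ram: MISS. Cache: [ram(c=1)]
  2. access pig: MISS. Cache: [ram(c=1) pig(c=1)]
  3. access pig: HIT, count now 2. Cache: [ram(c=1) pig(c=2)]
  4. access pig: HIT, count now 3. Cache: [ram(c=1) pig(c=3)]
  5. access pig: HIT, count now 4. Cache: [ram(c=1) pig(c=4)]
  6. access pig: HIT, count now 5. Cache: [ram(c=1) pig(c=5)]
  7. access pig: HIT, count now 6. Cache: [ram(c=1) pig(c=6)]
  8. access rat: MISS. Cache: [ram(c=1) rat(c=1) pig(c=6)]
  9. access eel: MISS, evict ram(c=1). Cache: [rat(c=1) eel(c=1) pig(c=6)]
  10. access dog: MISS, evict rat(c=1). Cache: [eel(c=1) dog(c=1) pig(c=6)]
  11. access kiwi: MISS, evict eel(c=1). Cache: [dog(c=1) kiwi(c=1) pig(c=6)]
  12. access eel: MISS, evict dog(c=1). Cache: [kiwi(c=1) eel(c=1) pig(c=6)]
  13. access ram: MISS, evict kiwi(c=1). Cache: [eel(c=1) ram(c=1) pig(c=6)]
  14. access eel: HIT, count now 2. Cache: [ram(c=1) eel(c=2) pig(c=6)]
  15. access eel: HIT, count now 3. Cache: [ram(c=1) eel(c=3) pig(c=6)]
  16. access hen: MISS, evict ram(c=1). Cache: [hen(c=1) eel(c=3) pig(c=6)]
  17. access hen: HIT, count now 2. Cache: [hen(c=2) eel(c=3) pig(c=6)]
  18. access ram: MISS, evict hen(c=2). Cache: [ram(c=1) eel(c=3) pig(c=6)]
  19. access ram: HIT, count now 2. Cache: [ram(c=2) eel(c=3) pig(c=6)]
  20. access kiwi: MISS, evict ram(c=2). Cache: [kiwi(c=1) eel(c=3) pig(c=6)]
  21. access eel: HIT, count now 4. Cache: [kiwi(c=1) eel(c=4) pig(c=6)]
  22. access kiwi: HIT, count now 2. Cache: [kiwi(c=2) eel(c=4) pig(c=6)]
  23. access pig: HIT, count now 7. Cache: [kiwi(c=2) eel(c=4) pig(c=7)]
  24. access jay: MISS, evict kiwi(c=2). Cache: [jay(c=1) eel(c=4) pig(c=7)]
  25. access apple: MISS, evict jay(c=1). Cache: [apple(c=1) eel(c=4) pig(c=7)]
  26. access kiwi: MISS, evict apple(c=1). Cache: [kiwi(c=1) eel(c=4) pig(c=7)]
  27. access pig: HIT, count now 8. Cache: [kiwi(c=1) eel(c=4) pig(c=8)]
  28. access ram: MISS, evict kiwi(c=1). Cache: [ram(c=1) eel(c=4) pig(c=8)]
  29. access pig: HIT, count now 9. Cache: [ram(c=1) eel(c=4) pig(c=9)]
  30. access kiwi: MISS, evict ram(c=1). Cache: [kiwi(c=1) eel(c=4) pig(c=9)]
  31. access apple: MISS, evict kiwi(c=1). Cache: [apple(c=1) eel(c=4) pig(c=9)]
  32. access apple: HIT, count now 2. Cache: [apple(c=2) eel(c=4) pig(c=9)]
Total: 15 hits, 17 misses, 14 evictions

Answer: apple eel pig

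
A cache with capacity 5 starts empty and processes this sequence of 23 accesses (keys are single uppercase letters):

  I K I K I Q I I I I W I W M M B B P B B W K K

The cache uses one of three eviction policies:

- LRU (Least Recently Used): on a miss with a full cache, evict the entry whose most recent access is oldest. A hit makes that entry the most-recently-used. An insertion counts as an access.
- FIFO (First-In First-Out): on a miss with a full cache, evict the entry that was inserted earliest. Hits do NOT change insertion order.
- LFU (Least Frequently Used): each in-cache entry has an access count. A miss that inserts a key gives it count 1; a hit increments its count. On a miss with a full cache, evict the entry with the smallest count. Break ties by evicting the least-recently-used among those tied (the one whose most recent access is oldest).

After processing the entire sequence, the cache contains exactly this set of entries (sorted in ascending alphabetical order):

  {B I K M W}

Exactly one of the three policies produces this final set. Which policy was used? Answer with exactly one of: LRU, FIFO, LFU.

Answer: LFU

Derivation:
Simulating under each policy and comparing final sets:
  LRU: final set = {B K M P W} -> differs
  FIFO: final set = {B K M P W} -> differs
  LFU: final set = {B I K M W} -> MATCHES target
Only LFU produces the target set.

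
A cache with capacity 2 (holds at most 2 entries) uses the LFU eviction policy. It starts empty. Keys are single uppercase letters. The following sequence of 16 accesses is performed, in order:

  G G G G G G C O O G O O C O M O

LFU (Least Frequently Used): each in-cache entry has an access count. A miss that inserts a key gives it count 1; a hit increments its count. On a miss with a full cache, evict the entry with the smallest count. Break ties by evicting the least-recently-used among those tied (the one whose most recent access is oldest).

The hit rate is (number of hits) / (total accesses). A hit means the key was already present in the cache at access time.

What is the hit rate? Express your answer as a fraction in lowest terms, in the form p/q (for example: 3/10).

Answer: 9/16

Derivation:
LFU simulation (capacity=2):
  1. access G: MISS. Cache: [G(c=1)]
  2. access G: HIT, count now 2. Cache: [G(c=2)]
  3. access G: HIT, count now 3. Cache: [G(c=3)]
  4. access G: HIT, count now 4. Cache: [G(c=4)]
  5. access G: HIT, count now 5. Cache: [G(c=5)]
  6. access G: HIT, count now 6. Cache: [G(c=6)]
  7. access C: MISS. Cache: [C(c=1) G(c=6)]
  8. access O: MISS, evict C(c=1). Cache: [O(c=1) G(c=6)]
  9. access O: HIT, count now 2. Cache: [O(c=2) G(c=6)]
  10. access G: HIT, count now 7. Cache: [O(c=2) G(c=7)]
  11. access O: HIT, count now 3. Cache: [O(c=3) G(c=7)]
  12. access O: HIT, count now 4. Cache: [O(c=4) G(c=7)]
  13. access C: MISS, evict O(c=4). Cache: [C(c=1) G(c=7)]
  14. access O: MISS, evict C(c=1). Cache: [O(c=1) G(c=7)]
  15. access M: MISS, evict O(c=1). Cache: [M(c=1) G(c=7)]
  16. access O: MISS, evict M(c=1). Cache: [O(c=1) G(c=7)]
Total: 9 hits, 7 misses, 5 evictions

Hit rate = 9/16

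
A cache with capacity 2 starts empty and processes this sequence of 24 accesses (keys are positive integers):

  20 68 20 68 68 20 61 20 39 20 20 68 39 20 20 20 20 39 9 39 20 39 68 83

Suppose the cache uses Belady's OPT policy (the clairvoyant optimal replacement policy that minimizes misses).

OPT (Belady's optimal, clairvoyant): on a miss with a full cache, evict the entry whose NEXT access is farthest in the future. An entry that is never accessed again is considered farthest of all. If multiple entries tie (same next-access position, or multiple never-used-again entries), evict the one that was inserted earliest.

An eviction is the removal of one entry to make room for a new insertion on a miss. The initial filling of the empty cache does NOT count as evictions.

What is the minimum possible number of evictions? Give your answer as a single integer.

Answer: 8

Derivation:
OPT (Belady) simulation (capacity=2):
  1. access 20: MISS. Cache: [20]
  2. access 68: MISS. Cache: [20 68]
  3. access 20: HIT. Next use of 20: step 6. Cache: [20 68]
  4. access 68: HIT. Next use of 68: step 5. Cache: [20 68]
  5. access 68: HIT. Next use of 68: step 12. Cache: [20 68]
  6. access 20: HIT. Next use of 20: step 8. Cache: [20 68]
  7. access 61: MISS, evict 68 (next use: step 12). Cache: [20 61]
  8. access 20: HIT. Next use of 20: step 10. Cache: [20 61]
  9. access 39: MISS, evict 61 (next use: never). Cache: [20 39]
  10. access 20: HIT. Next use of 20: step 11. Cache: [20 39]
  11. access 20: HIT. Next use of 20: step 14. Cache: [20 39]
  12. access 68: MISS, evict 20 (next use: step 14). Cache: [39 68]
  13. access 39: HIT. Next use of 39: step 18. Cache: [39 68]
  14. access 20: MISS, evict 68 (next use: step 23). Cache: [39 20]
  15. access 20: HIT. Next use of 20: step 16. Cache: [39 20]
  16. access 20: HIT. Next use of 20: step 17. Cache: [39 20]
  17. access 20: HIT. Next use of 20: step 21. Cache: [39 20]
  18. access 39: HIT. Next use of 39: step 20. Cache: [39 20]
  19. access 9: MISS, evict 20 (next use: step 21). Cache: [39 9]
  20. access 39: HIT. Next use of 39: step 22. Cache: [39 9]
  21. access 20: MISS, evict 9 (next use: never). Cache: [39 20]
  22. access 39: HIT. Next use of 39: never. Cache: [39 20]
  23. access 68: MISS, evict 39 (next use: never). Cache: [20 68]
  24. access 83: MISS, evict 20 (next use: never). Cache: [68 83]
Total: 14 hits, 10 misses, 8 evictions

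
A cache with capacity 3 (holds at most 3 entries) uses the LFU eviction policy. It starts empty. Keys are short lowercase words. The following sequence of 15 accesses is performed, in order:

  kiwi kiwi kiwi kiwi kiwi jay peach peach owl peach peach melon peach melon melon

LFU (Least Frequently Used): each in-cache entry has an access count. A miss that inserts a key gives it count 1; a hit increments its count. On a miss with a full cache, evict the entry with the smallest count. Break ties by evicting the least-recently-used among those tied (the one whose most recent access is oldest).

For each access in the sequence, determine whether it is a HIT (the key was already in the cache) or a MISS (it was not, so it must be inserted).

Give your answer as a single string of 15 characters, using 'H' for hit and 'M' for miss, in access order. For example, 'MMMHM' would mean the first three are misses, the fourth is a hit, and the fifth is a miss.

LFU simulation (capacity=3):
  1. access kiwi: MISS. Cache: [kiwi(c=1)]
  2. access kiwi: HIT, count now 2. Cache: [kiwi(c=2)]
  3. access kiwi: HIT, count now 3. Cache: [kiwi(c=3)]
  4. access kiwi: HIT, count now 4. Cache: [kiwi(c=4)]
  5. access kiwi: HIT, count now 5. Cache: [kiwi(c=5)]
  6. access jay: MISS. Cache: [jay(c=1) kiwi(c=5)]
  7. access peach: MISS. Cache: [jay(c=1) peach(c=1) kiwi(c=5)]
  8. access peach: HIT, count now 2. Cache: [jay(c=1) peach(c=2) kiwi(c=5)]
  9. access owl: MISS, evict jay(c=1). Cache: [owl(c=1) peach(c=2) kiwi(c=5)]
  10. access peach: HIT, count now 3. Cache: [owl(c=1) peach(c=3) kiwi(c=5)]
  11. access peach: HIT, count now 4. Cache: [owl(c=1) peach(c=4) kiwi(c=5)]
  12. access melon: MISS, evict owl(c=1). Cache: [melon(c=1) peach(c=4) kiwi(c=5)]
  13. access peach: HIT, count now 5. Cache: [melon(c=1) kiwi(c=5) peach(c=5)]
  14. access melon: HIT, count now 2. Cache: [melon(c=2) kiwi(c=5) peach(c=5)]
  15. access melon: HIT, count now 3. Cache: [melon(c=3) kiwi(c=5) peach(c=5)]
Total: 10 hits, 5 misses, 2 evictions

Answer: MHHHHMMHMHHMHHH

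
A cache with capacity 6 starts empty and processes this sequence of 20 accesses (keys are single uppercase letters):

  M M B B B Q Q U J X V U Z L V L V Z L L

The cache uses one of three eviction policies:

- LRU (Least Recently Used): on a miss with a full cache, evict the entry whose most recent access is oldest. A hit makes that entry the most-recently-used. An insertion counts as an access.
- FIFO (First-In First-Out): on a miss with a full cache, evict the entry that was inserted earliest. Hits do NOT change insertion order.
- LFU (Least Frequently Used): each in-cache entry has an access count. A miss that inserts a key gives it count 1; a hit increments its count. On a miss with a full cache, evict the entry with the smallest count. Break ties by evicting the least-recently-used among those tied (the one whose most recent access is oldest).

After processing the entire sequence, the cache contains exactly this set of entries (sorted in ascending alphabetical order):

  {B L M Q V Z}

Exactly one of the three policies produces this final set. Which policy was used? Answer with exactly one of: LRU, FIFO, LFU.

Answer: LFU

Derivation:
Simulating under each policy and comparing final sets:
  LRU: final set = {J L U V X Z} -> differs
  FIFO: final set = {J L U V X Z} -> differs
  LFU: final set = {B L M Q V Z} -> MATCHES target
Only LFU produces the target set.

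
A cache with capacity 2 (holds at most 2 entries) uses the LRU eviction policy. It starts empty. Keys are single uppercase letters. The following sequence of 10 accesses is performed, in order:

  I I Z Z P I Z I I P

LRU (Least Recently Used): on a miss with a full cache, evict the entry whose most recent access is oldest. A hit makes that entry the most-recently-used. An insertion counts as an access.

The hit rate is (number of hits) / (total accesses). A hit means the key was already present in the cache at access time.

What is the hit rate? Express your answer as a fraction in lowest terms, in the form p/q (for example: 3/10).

LRU simulation (capacity=2):
  1. access I: MISS. Cache (LRU->MRU): [I]
  2. access I: HIT. Cache (LRU->MRU): [I]
  3. access Z: MISS. Cache (LRU->MRU): [I Z]
  4. access Z: HIT. Cache (LRU->MRU): [I Z]
  5. access P: MISS, evict I. Cache (LRU->MRU): [Z P]
  6. access I: MISS, evict Z. Cache (LRU->MRU): [P I]
  7. access Z: MISS, evict P. Cache (LRU->MRU): [I Z]
  8. access I: HIT. Cache (LRU->MRU): [Z I]
  9. access I: HIT. Cache (LRU->MRU): [Z I]
  10. access P: MISS, evict Z. Cache (LRU->MRU): [I P]
Total: 4 hits, 6 misses, 4 evictions

Hit rate = 4/10 = 2/5

Answer: 2/5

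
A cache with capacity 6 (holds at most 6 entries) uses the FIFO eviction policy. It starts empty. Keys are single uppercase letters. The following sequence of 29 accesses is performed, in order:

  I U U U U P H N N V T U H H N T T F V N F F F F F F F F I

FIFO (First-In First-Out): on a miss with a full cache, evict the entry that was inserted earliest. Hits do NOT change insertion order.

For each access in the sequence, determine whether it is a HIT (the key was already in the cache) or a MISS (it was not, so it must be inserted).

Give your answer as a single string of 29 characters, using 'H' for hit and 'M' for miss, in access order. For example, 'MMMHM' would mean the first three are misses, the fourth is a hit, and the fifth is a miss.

FIFO simulation (capacity=6):
  1. access I: MISS. Cache (old->new): [I]
  2. access U: MISS. Cache (old->new): [I U]
  3. access U: HIT. Cache (old->new): [I U]
  4. access U: HIT. Cache (old->new): [I U]
  5. access U: HIT. Cache (old->new): [I U]
  6. access P: MISS. Cache (old->new): [I U P]
  7. access H: MISS. Cache (old->new): [I U P H]
  8. access N: MISS. Cache (old->new): [I U P H N]
  9. access N: HIT. Cache (old->new): [I U P H N]
  10. access V: MISS. Cache (old->new): [I U P H N V]
  11. access T: MISS, evict I. Cache (old->new): [U P H N V T]
  12. access U: HIT. Cache (old->new): [U P H N V T]
  13. access H: HIT. Cache (old->new): [U P H N V T]
  14. access H: HIT. Cache (old->new): [U P H N V T]
  15. access N: HIT. Cache (old->new): [U P H N V T]
  16. access T: HIT. Cache (old->new): [U P H N V T]
  17. access T: HIT. Cache (old->new): [U P H N V T]
  18. access F: MISS, evict U. Cache (old->new): [P H N V T F]
  19. access V: HIT. Cache (old->new): [P H N V T F]
  20. access N: HIT. Cache (old->new): [P H N V T F]
  21. access F: HIT. Cache (old->new): [P H N V T F]
  22. access F: HIT. Cache (old->new): [P H N V T F]
  23. access F: HIT. Cache (old->new): [P H N V T F]
  24. access F: HIT. Cache (old->new): [P H N V T F]
  25. access F: HIT. Cache (old->new): [P H N V T F]
  26. access F: HIT. Cache (old->new): [P H N V T F]
  27. access F: HIT. Cache (old->new): [P H N V T F]
  28. access F: HIT. Cache (old->new): [P H N V T F]
  29. access I: MISS, evict P. Cache (old->new): [H N V T F I]
Total: 20 hits, 9 misses, 3 evictions

Answer: MMHHHMMMHMMHHHHHHMHHHHHHHHHHM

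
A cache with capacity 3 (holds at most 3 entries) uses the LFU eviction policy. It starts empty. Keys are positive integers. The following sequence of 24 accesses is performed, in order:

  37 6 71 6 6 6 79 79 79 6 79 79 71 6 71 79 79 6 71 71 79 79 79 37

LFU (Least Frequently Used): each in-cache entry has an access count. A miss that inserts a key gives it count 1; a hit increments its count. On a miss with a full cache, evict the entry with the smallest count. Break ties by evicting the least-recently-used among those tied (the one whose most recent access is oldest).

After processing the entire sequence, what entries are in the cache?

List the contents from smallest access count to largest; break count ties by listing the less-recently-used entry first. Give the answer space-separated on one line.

Answer: 37 6 79

Derivation:
LFU simulation (capacity=3):
  1. access 37: MISS. Cache: [37(c=1)]
  2. access 6: MISS. Cache: [37(c=1) 6(c=1)]
  3. access 71: MISS. Cache: [37(c=1) 6(c=1) 71(c=1)]
  4. access 6: HIT, count now 2. Cache: [37(c=1) 71(c=1) 6(c=2)]
  5. access 6: HIT, count now 3. Cache: [37(c=1) 71(c=1) 6(c=3)]
  6. access 6: HIT, count now 4. Cache: [37(c=1) 71(c=1) 6(c=4)]
  7. access 79: MISS, evict 37(c=1). Cache: [71(c=1) 79(c=1) 6(c=4)]
  8. access 79: HIT, count now 2. Cache: [71(c=1) 79(c=2) 6(c=4)]
  9. access 79: HIT, count now 3. Cache: [71(c=1) 79(c=3) 6(c=4)]
  10. access 6: HIT, count now 5. Cache: [71(c=1) 79(c=3) 6(c=5)]
  11. access 79: HIT, count now 4. Cache: [71(c=1) 79(c=4) 6(c=5)]
  12. access 79: HIT, count now 5. Cache: [71(c=1) 6(c=5) 79(c=5)]
  13. access 71: HIT, count now 2. Cache: [71(c=2) 6(c=5) 79(c=5)]
  14. access 6: HIT, count now 6. Cache: [71(c=2) 79(c=5) 6(c=6)]
  15. access 71: HIT, count now 3. Cache: [71(c=3) 79(c=5) 6(c=6)]
  16. access 79: HIT, count now 6. Cache: [71(c=3) 6(c=6) 79(c=6)]
  17. access 79: HIT, count now 7. Cache: [71(c=3) 6(c=6) 79(c=7)]
  18. access 6: HIT, count now 7. Cache: [71(c=3) 79(c=7) 6(c=7)]
  19. access 71: HIT, count now 4. Cache: [71(c=4) 79(c=7) 6(c=7)]
  20. access 71: HIT, count now 5. Cache: [71(c=5) 79(c=7) 6(c=7)]
  21. access 79: HIT, count now 8. Cache: [71(c=5) 6(c=7) 79(c=8)]
  22. access 79: HIT, count now 9. Cache: [71(c=5) 6(c=7) 79(c=9)]
  23. access 79: HIT, count now 10. Cache: [71(c=5) 6(c=7) 79(c=10)]
  24. access 37: MISS, evict 71(c=5). Cache: [37(c=1) 6(c=7) 79(c=10)]
Total: 19 hits, 5 misses, 2 evictions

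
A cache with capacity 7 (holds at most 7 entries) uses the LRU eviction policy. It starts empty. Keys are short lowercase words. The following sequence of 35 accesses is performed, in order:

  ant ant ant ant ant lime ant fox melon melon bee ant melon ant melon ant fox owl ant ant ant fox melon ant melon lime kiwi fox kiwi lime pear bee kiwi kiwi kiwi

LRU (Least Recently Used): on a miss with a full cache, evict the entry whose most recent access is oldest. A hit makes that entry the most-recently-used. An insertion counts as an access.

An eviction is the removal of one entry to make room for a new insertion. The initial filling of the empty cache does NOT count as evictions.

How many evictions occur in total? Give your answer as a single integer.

Answer: 2

Derivation:
LRU simulation (capacity=7):
  1. access ant: MISS. Cache (LRU->MRU): [ant]
  2. access ant: HIT. Cache (LRU->MRU): [ant]
  3. access ant: HIT. Cache (LRU->MRU): [ant]
  4. access ant: HIT. Cache (LRU->MRU): [ant]
  5. access ant: HIT. Cache (LRU->MRU): [ant]
  6. access lime: MISS. Cache (LRU->MRU): [ant lime]
  7. access ant: HIT. Cache (LRU->MRU): [lime ant]
  8. access fox: MISS. Cache (LRU->MRU): [lime ant fox]
  9. access melon: MISS. Cache (LRU->MRU): [lime ant fox melon]
  10. access melon: HIT. Cache (LRU->MRU): [lime ant fox melon]
  11. access bee: MISS. Cache (LRU->MRU): [lime ant fox melon bee]
  12. access ant: HIT. Cache (LRU->MRU): [lime fox melon bee ant]
  13. access melon: HIT. Cache (LRU->MRU): [lime fox bee ant melon]
  14. access ant: HIT. Cache (LRU->MRU): [lime fox bee melon ant]
  15. access melon: HIT. Cache (LRU->MRU): [lime fox bee ant melon]
  16. access ant: HIT. Cache (LRU->MRU): [lime fox bee melon ant]
  17. access fox: HIT. Cache (LRU->MRU): [lime bee melon ant fox]
  18. access owl: MISS. Cache (LRU->MRU): [lime bee melon ant fox owl]
  19. access ant: HIT. Cache (LRU->MRU): [lime bee melon fox owl ant]
  20. access ant: HIT. Cache (LRU->MRU): [lime bee melon fox owl ant]
  21. access ant: HIT. Cache (LRU->MRU): [lime bee melon fox owl ant]
  22. access fox: HIT. Cache (LRU->MRU): [lime bee melon owl ant fox]
  23. access melon: HIT. Cache (LRU->MRU): [lime bee owl ant fox melon]
  24. access ant: HIT. Cache (LRU->MRU): [lime bee owl fox melon ant]
  25. access melon: HIT. Cache (LRU->MRU): [lime bee owl fox ant melon]
  26. access lime: HIT. Cache (LRU->MRU): [bee owl fox ant melon lime]
  27. access kiwi: MISS. Cache (LRU->MRU): [bee owl fox ant melon lime kiwi]
  28. access fox: HIT. Cache (LRU->MRU): [bee owl ant melon lime kiwi fox]
  29. access kiwi: HIT. Cache (LRU->MRU): [bee owl ant melon lime fox kiwi]
  30. access lime: HIT. Cache (LRU->MRU): [bee owl ant melon fox kiwi lime]
  31. access pear: MISS, evict bee. Cache (LRU->MRU): [owl ant melon fox kiwi lime pear]
  32. access bee: MISS, evict owl. Cache (LRU->MRU): [ant melon fox kiwi lime pear bee]
  33. access kiwi: HIT. Cache (LRU->MRU): [ant melon fox lime pear bee kiwi]
  34. access kiwi: HIT. Cache (LRU->MRU): [ant melon fox lime pear bee kiwi]
  35. access kiwi: HIT. Cache (LRU->MRU): [ant melon fox lime pear bee kiwi]
Total: 26 hits, 9 misses, 2 evictions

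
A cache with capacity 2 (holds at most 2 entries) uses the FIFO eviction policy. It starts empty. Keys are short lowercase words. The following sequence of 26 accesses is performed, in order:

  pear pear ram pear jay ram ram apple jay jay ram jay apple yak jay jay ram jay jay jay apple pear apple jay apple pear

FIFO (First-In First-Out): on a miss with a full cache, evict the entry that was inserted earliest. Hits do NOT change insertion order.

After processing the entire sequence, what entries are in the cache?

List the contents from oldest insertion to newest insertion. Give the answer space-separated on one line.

FIFO simulation (capacity=2):
  1. access pear: MISS. Cache (old->new): [pear]
  2. access pear: HIT. Cache (old->new): [pear]
  3. access ram: MISS. Cache (old->new): [pear ram]
  4. access pear: HIT. Cache (old->new): [pear ram]
  5. access jay: MISS, evict pear. Cache (old->new): [ram jay]
  6. access ram: HIT. Cache (old->new): [ram jay]
  7. access ram: HIT. Cache (old->new): [ram jay]
  8. access apple: MISS, evict ram. Cache (old->new): [jay apple]
  9. access jay: HIT. Cache (old->new): [jay apple]
  10. access jay: HIT. Cache (old->new): [jay apple]
  11. access ram: MISS, evict jay. Cache (old->new): [apple ram]
  12. access jay: MISS, evict apple. Cache (old->new): [ram jay]
  13. access apple: MISS, evict ram. Cache (old->new): [jay apple]
  14. access yak: MISS, evict jay. Cache (old->new): [apple yak]
  15. access jay: MISS, evict apple. Cache (old->new): [yak jay]
  16. access jay: HIT. Cache (old->new): [yak jay]
  17. access ram: MISS, evict yak. Cache (old->new): [jay ram]
  18. access jay: HIT. Cache (old->new): [jay ram]
  19. access jay: HIT. Cache (old->new): [jay ram]
  20. access jay: HIT. Cache (old->new): [jay ram]
  21. access apple: MISS, evict jay. Cache (old->new): [ram apple]
  22. access pear: MISS, evict ram. Cache (old->new): [apple pear]
  23. access apple: HIT. Cache (old->new): [apple pear]
  24. access jay: MISS, evict apple. Cache (old->new): [pear jay]
  25. access apple: MISS, evict pear. Cache (old->new): [jay apple]
  26. access pear: MISS, evict jay. Cache (old->new): [apple pear]
Total: 11 hits, 15 misses, 13 evictions

Answer: apple pear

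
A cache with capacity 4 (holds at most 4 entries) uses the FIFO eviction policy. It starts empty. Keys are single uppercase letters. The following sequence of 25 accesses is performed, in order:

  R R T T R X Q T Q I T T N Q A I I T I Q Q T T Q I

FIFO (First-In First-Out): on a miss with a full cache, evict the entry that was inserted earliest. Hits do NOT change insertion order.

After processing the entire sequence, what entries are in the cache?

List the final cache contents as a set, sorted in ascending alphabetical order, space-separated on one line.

Answer: A I Q T

Derivation:
FIFO simulation (capacity=4):
  1. access R: MISS. Cache (old->new): [R]
  2. access R: HIT. Cache (old->new): [R]
  3. access T: MISS. Cache (old->new): [R T]
  4. access T: HIT. Cache (old->new): [R T]
  5. access R: HIT. Cache (old->new): [R T]
  6. access X: MISS. Cache (old->new): [R T X]
  7. access Q: MISS. Cache (old->new): [R T X Q]
  8. access T: HIT. Cache (old->new): [R T X Q]
  9. access Q: HIT. Cache (old->new): [R T X Q]
  10. access I: MISS, evict R. Cache (old->new): [T X Q I]
  11. access T: HIT. Cache (old->new): [T X Q I]
  12. access T: HIT. Cache (old->new): [T X Q I]
  13. access N: MISS, evict T. Cache (old->new): [X Q I N]
  14. access Q: HIT. Cache (old->new): [X Q I N]
  15. access A: MISS, evict X. Cache (old->new): [Q I N A]
  16. access I: HIT. Cache (old->new): [Q I N A]
  17. access I: HIT. Cache (old->new): [Q I N A]
  18. access T: MISS, evict Q. Cache (old->new): [I N A T]
  19. access I: HIT. Cache (old->new): [I N A T]
  20. access Q: MISS, evict I. Cache (old->new): [N A T Q]
  21. access Q: HIT. Cache (old->new): [N A T Q]
  22. access T: HIT. Cache (old->new): [N A T Q]
  23. access T: HIT. Cache (old->new): [N A T Q]
  24. access Q: HIT. Cache (old->new): [N A T Q]
  25. access I: MISS, evict N. Cache (old->new): [A T Q I]
Total: 15 hits, 10 misses, 6 evictions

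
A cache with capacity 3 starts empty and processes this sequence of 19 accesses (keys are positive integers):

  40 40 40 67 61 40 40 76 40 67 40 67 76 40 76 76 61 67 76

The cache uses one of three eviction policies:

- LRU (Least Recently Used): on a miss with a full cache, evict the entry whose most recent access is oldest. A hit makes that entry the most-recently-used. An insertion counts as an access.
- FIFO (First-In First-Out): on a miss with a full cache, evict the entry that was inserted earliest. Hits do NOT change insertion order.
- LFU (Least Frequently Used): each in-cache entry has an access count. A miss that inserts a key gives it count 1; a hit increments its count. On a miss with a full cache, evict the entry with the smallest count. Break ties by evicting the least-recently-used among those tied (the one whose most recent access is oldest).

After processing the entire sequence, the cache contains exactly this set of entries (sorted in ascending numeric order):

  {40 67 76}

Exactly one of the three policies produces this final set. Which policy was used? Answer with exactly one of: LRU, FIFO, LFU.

Simulating under each policy and comparing final sets:
  LRU: final set = {61 67 76} -> differs
  FIFO: final set = {61 67 76} -> differs
  LFU: final set = {40 67 76} -> MATCHES target
Only LFU produces the target set.

Answer: LFU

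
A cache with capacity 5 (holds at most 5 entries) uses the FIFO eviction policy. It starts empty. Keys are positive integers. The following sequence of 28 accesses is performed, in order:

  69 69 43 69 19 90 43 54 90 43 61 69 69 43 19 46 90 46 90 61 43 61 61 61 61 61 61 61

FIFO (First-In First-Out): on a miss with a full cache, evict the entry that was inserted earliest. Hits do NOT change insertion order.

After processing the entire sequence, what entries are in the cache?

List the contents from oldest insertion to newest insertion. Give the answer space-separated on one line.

Answer: 43 19 46 90 61

Derivation:
FIFO simulation (capacity=5):
  1. access 69: MISS. Cache (old->new): [69]
  2. access 69: HIT. Cache (old->new): [69]
  3. access 43: MISS. Cache (old->new): [69 43]
  4. access 69: HIT. Cache (old->new): [69 43]
  5. access 19: MISS. Cache (old->new): [69 43 19]
  6. access 90: MISS. Cache (old->new): [69 43 19 90]
  7. access 43: HIT. Cache (old->new): [69 43 19 90]
  8. access 54: MISS. Cache (old->new): [69 43 19 90 54]
  9. access 90: HIT. Cache (old->new): [69 43 19 90 54]
  10. access 43: HIT. Cache (old->new): [69 43 19 90 54]
  11. access 61: MISS, evict 69. Cache (old->new): [43 19 90 54 61]
  12. access 69: MISS, evict 43. Cache (old->new): [19 90 54 61 69]
  13. access 69: HIT. Cache (old->new): [19 90 54 61 69]
  14. access 43: MISS, evict 19. Cache (old->new): [90 54 61 69 43]
  15. access 19: MISS, evict 90. Cache (old->new): [54 61 69 43 19]
  16. access 46: MISS, evict 54. Cache (old->new): [61 69 43 19 46]
  17. access 90: MISS, evict 61. Cache (old->new): [69 43 19 46 90]
  18. access 46: HIT. Cache (old->new): [69 43 19 46 90]
  19. access 90: HIT. Cache (old->new): [69 43 19 46 90]
  20. access 61: MISS, evict 69. Cache (old->new): [43 19 46 90 61]
  21. access 43: HIT. Cache (old->new): [43 19 46 90 61]
  22. access 61: HIT. Cache (old->new): [43 19 46 90 61]
  23. access 61: HIT. Cache (old->new): [43 19 46 90 61]
  24. access 61: HIT. Cache (old->new): [43 19 46 90 61]
  25. access 61: HIT. Cache (old->new): [43 19 46 90 61]
  26. access 61: HIT. Cache (old->new): [43 19 46 90 61]
  27. access 61: HIT. Cache (old->new): [43 19 46 90 61]
  28. access 61: HIT. Cache (old->new): [43 19 46 90 61]
Total: 16 hits, 12 misses, 7 evictions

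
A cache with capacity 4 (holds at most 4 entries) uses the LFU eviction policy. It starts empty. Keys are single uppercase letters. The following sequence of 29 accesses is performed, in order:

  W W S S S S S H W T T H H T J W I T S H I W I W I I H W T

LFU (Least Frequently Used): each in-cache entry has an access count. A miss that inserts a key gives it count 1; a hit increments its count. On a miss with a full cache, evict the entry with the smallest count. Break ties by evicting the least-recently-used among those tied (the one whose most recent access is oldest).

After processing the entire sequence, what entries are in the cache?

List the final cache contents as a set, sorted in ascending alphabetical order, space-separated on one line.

LFU simulation (capacity=4):
  1. access W: MISS. Cache: [W(c=1)]
  2. access W: HIT, count now 2. Cache: [W(c=2)]
  3. access S: MISS. Cache: [S(c=1) W(c=2)]
  4. access S: HIT, count now 2. Cache: [W(c=2) S(c=2)]
  5. access S: HIT, count now 3. Cache: [W(c=2) S(c=3)]
  6. access S: HIT, count now 4. Cache: [W(c=2) S(c=4)]
  7. access S: HIT, count now 5. Cache: [W(c=2) S(c=5)]
  8. access H: MISS. Cache: [H(c=1) W(c=2) S(c=5)]
  9. access W: HIT, count now 3. Cache: [H(c=1) W(c=3) S(c=5)]
  10. access T: MISS. Cache: [H(c=1) T(c=1) W(c=3) S(c=5)]
  11. access T: HIT, count now 2. Cache: [H(c=1) T(c=2) W(c=3) S(c=5)]
  12. access H: HIT, count now 2. Cache: [T(c=2) H(c=2) W(c=3) S(c=5)]
  13. access H: HIT, count now 3. Cache: [T(c=2) W(c=3) H(c=3) S(c=5)]
  14. access T: HIT, count now 3. Cache: [W(c=3) H(c=3) T(c=3) S(c=5)]
  15. access J: MISS, evict W(c=3). Cache: [J(c=1) H(c=3) T(c=3) S(c=5)]
  16. access W: MISS, evict J(c=1). Cache: [W(c=1) H(c=3) T(c=3) S(c=5)]
  17. access I: MISS, evict W(c=1). Cache: [I(c=1) H(c=3) T(c=3) S(c=5)]
  18. access T: HIT, count now 4. Cache: [I(c=1) H(c=3) T(c=4) S(c=5)]
  19. access S: HIT, count now 6. Cache: [I(c=1) H(c=3) T(c=4) S(c=6)]
  20. access H: HIT, count now 4. Cache: [I(c=1) T(c=4) H(c=4) S(c=6)]
  21. access I: HIT, count now 2. Cache: [I(c=2) T(c=4) H(c=4) S(c=6)]
  22. access W: MISS, evict I(c=2). Cache: [W(c=1) T(c=4) H(c=4) S(c=6)]
  23. access I: MISS, evict W(c=1). Cache: [I(c=1) T(c=4) H(c=4) S(c=6)]
  24. access W: MISS, evict I(c=1). Cache: [W(c=1) T(c=4) H(c=4) S(c=6)]
  25. access I: MISS, evict W(c=1). Cache: [I(c=1) T(c=4) H(c=4) S(c=6)]
  26. access I: HIT, count now 2. Cache: [I(c=2) T(c=4) H(c=4) S(c=6)]
  27. access H: HIT, count now 5. Cache: [I(c=2) T(c=4) H(c=5) S(c=6)]
  28. access W: MISS, evict I(c=2). Cache: [W(c=1) T(c=4) H(c=5) S(c=6)]
  29. access T: HIT, count now 5. Cache: [W(c=1) H(c=5) T(c=5) S(c=6)]
Total: 17 hits, 12 misses, 8 evictions

Answer: H S T W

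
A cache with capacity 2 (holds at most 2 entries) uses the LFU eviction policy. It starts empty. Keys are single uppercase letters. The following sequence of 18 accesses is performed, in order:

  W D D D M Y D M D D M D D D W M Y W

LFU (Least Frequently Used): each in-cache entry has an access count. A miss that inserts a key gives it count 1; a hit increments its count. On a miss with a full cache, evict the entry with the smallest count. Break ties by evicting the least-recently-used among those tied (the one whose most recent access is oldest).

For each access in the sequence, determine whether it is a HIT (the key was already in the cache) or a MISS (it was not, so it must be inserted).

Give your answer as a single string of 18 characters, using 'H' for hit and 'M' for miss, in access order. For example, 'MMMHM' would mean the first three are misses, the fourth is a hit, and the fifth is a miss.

LFU simulation (capacity=2):
  1. access W: MISS. Cache: [W(c=1)]
  2. access D: MISS. Cache: [W(c=1) D(c=1)]
  3. access D: HIT, count now 2. Cache: [W(c=1) D(c=2)]
  4. access D: HIT, count now 3. Cache: [W(c=1) D(c=3)]
  5. access M: MISS, evict W(c=1). Cache: [M(c=1) D(c=3)]
  6. access Y: MISS, evict M(c=1). Cache: [Y(c=1) D(c=3)]
  7. access D: HIT, count now 4. Cache: [Y(c=1) D(c=4)]
  8. access M: MISS, evict Y(c=1). Cache: [M(c=1) D(c=4)]
  9. access D: HIT, count now 5. Cache: [M(c=1) D(c=5)]
  10. access D: HIT, count now 6. Cache: [M(c=1) D(c=6)]
  11. access M: HIT, count now 2. Cache: [M(c=2) D(c=6)]
  12. access D: HIT, count now 7. Cache: [M(c=2) D(c=7)]
  13. access D: HIT, count now 8. Cache: [M(c=2) D(c=8)]
  14. access D: HIT, count now 9. Cache: [M(c=2) D(c=9)]
  15. access W: MISS, evict M(c=2). Cache: [W(c=1) D(c=9)]
  16. access M: MISS, evict W(c=1). Cache: [M(c=1) D(c=9)]
  17. access Y: MISS, evict M(c=1). Cache: [Y(c=1) D(c=9)]
  18. access W: MISS, evict Y(c=1). Cache: [W(c=1) D(c=9)]
Total: 9 hits, 9 misses, 7 evictions

Answer: MMHHMMHMHHHHHHMMMM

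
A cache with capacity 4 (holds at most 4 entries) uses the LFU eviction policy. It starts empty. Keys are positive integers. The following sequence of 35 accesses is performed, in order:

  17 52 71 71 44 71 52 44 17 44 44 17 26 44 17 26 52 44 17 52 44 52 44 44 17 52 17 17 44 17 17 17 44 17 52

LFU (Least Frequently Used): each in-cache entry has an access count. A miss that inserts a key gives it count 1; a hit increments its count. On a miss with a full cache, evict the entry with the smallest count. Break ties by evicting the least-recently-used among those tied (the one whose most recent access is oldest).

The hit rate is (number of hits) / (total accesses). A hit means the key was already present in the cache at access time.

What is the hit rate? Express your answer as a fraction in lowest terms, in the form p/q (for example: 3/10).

LFU simulation (capacity=4):
  1. access 17: MISS. Cache: [17(c=1)]
  2. access 52: MISS. Cache: [17(c=1) 52(c=1)]
  3. access 71: MISS. Cache: [17(c=1) 52(c=1) 71(c=1)]
  4. access 71: HIT, count now 2. Cache: [17(c=1) 52(c=1) 71(c=2)]
  5. access 44: MISS. Cache: [17(c=1) 52(c=1) 44(c=1) 71(c=2)]
  6. access 71: HIT, count now 3. Cache: [17(c=1) 52(c=1) 44(c=1) 71(c=3)]
  7. access 52: HIT, count now 2. Cache: [17(c=1) 44(c=1) 52(c=2) 71(c=3)]
  8. access 44: HIT, count now 2. Cache: [17(c=1) 52(c=2) 44(c=2) 71(c=3)]
  9. access 17: HIT, count now 2. Cache: [52(c=2) 44(c=2) 17(c=2) 71(c=3)]
  10. access 44: HIT, count now 3. Cache: [52(c=2) 17(c=2) 71(c=3) 44(c=3)]
  11. access 44: HIT, count now 4. Cache: [52(c=2) 17(c=2) 71(c=3) 44(c=4)]
  12. access 17: HIT, count now 3. Cache: [52(c=2) 71(c=3) 17(c=3) 44(c=4)]
  13. access 26: MISS, evict 52(c=2). Cache: [26(c=1) 71(c=3) 17(c=3) 44(c=4)]
  14. access 44: HIT, count now 5. Cache: [26(c=1) 71(c=3) 17(c=3) 44(c=5)]
  15. access 17: HIT, count now 4. Cache: [26(c=1) 71(c=3) 17(c=4) 44(c=5)]
  16. access 26: HIT, count now 2. Cache: [26(c=2) 71(c=3) 17(c=4) 44(c=5)]
  17. access 52: MISS, evict 26(c=2). Cache: [52(c=1) 71(c=3) 17(c=4) 44(c=5)]
  18. access 44: HIT, count now 6. Cache: [52(c=1) 71(c=3) 17(c=4) 44(c=6)]
  19. access 17: HIT, count now 5. Cache: [52(c=1) 71(c=3) 17(c=5) 44(c=6)]
  20. access 52: HIT, count now 2. Cache: [52(c=2) 71(c=3) 17(c=5) 44(c=6)]
  21. access 44: HIT, count now 7. Cache: [52(c=2) 71(c=3) 17(c=5) 44(c=7)]
  22. access 52: HIT, count now 3. Cache: [71(c=3) 52(c=3) 17(c=5) 44(c=7)]
  23. access 44: HIT, count now 8. Cache: [71(c=3) 52(c=3) 17(c=5) 44(c=8)]
  24. access 44: HIT, count now 9. Cache: [71(c=3) 52(c=3) 17(c=5) 44(c=9)]
  25. access 17: HIT, count now 6. Cache: [71(c=3) 52(c=3) 17(c=6) 44(c=9)]
  26. access 52: HIT, count now 4. Cache: [71(c=3) 52(c=4) 17(c=6) 44(c=9)]
  27. access 17: HIT, count now 7. Cache: [71(c=3) 52(c=4) 17(c=7) 44(c=9)]
  28. access 17: HIT, count now 8. Cache: [71(c=3) 52(c=4) 17(c=8) 44(c=9)]
  29. access 44: HIT, count now 10. Cache: [71(c=3) 52(c=4) 17(c=8) 44(c=10)]
  30. access 17: HIT, count now 9. Cache: [71(c=3) 52(c=4) 17(c=9) 44(c=10)]
  31. access 17: HIT, count now 10. Cache: [71(c=3) 52(c=4) 44(c=10) 17(c=10)]
  32. access 17: HIT, count now 11. Cache: [71(c=3) 52(c=4) 44(c=10) 17(c=11)]
  33. access 44: HIT, count now 11. Cache: [71(c=3) 52(c=4) 17(c=11) 44(c=11)]
  34. access 17: HIT, count now 12. Cache: [71(c=3) 52(c=4) 44(c=11) 17(c=12)]
  35. access 52: HIT, count now 5. Cache: [71(c=3) 52(c=5) 44(c=11) 17(c=12)]
Total: 29 hits, 6 misses, 2 evictions

Hit rate = 29/35

Answer: 29/35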